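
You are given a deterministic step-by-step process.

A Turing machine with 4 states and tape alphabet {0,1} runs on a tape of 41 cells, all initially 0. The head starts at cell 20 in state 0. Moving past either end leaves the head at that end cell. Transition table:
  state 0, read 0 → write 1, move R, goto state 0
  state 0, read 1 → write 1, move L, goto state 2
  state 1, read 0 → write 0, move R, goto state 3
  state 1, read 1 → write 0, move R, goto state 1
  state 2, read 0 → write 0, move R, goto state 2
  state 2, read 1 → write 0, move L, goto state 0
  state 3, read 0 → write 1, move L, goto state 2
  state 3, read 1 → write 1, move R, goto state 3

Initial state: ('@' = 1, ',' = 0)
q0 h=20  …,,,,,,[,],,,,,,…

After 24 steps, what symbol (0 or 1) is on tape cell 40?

t=0: q0 h=20  …,,,,,,[,],,,,,,…
t=1: q0 h=21  …,,,,,@[,],,,,,,…
t=2: q0 h=22  …,,,,@@[,],,,,,,…
t=3: q0 h=23  …,,,@@@[,],,,,,,…
t=4: q0 h=24  …,,@@@@[,],,,,,,…
t=5: q0 h=25  …,@@@@@[,],,,,,,…
t=6: q0 h=26  …@@@@@@[,],,,,,,…
t=7: q0 h=27  …@@@@@@[,],,,,,,…
t=8: q0 h=28  …@@@@@@[,],,,,,,…
t=9: q0 h=29  …@@@@@@[,],,,,,,…
t=10: q0 h=30  …@@@@@@[,],,,,,,…
t=11: q0 h=31  …@@@@@@[,],,,,,,…
t=12: q0 h=32  …@@@@@@[,],,,,,,…
t=13: q0 h=33  …@@@@@@[,],,,,,,…
t=14: q0 h=34  …@@@@@@[,],,,,,,|
t=15: q0 h=35  …@@@@@@[,],,,,,|
t=16: q0 h=36  …@@@@@@[,],,,,|
t=17: q0 h=37  …@@@@@@[,],,,|
t=18: q0 h=38  …@@@@@@[,],,|
t=19: q0 h=39  …@@@@@@[,],|
t=20: q0 h=40  …@@@@@@[,]|
t=21: q0 h=40  …@@@@@@[@]|
t=22: q2 h=39  …@@@@@@[@]@|
t=23: q0 h=38  …@@@@@@[@],@|
t=24: q2 h=37  …@@@@@@[@]@,@|

1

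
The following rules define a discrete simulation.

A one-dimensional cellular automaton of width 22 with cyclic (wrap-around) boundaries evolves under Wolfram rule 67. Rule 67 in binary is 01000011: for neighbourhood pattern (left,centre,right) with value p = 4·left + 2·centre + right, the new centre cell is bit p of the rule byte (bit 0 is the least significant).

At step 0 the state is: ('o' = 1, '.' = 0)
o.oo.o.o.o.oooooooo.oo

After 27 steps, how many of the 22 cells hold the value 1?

12

gen 0: o.oo.o.o.o.oooooooo.oo
gen 1: o..o..............o...
gen 2: ..o..ooooooooooooo..oo
gen 3: .o..o............o.o.o
gen 4: ...o..ooooooooooo.....
gen 5: ooo..o..........o.oooo
gen 6: ..o.o..ooooooooo......
gen 7: oo....o........o.ooooo
gen 8: .o.ooo..ooooooo.......
gen 9: o....o.o......o.oooooo
gen 10: o.ooo....ooooo........
gen 11: ....o.ooo....o.ooooooo
gen 12: .ooo....o.ooo........o
gen 13: ...o.ooo....o.ooooooo.
gen 14: ooo....o.ooo........o.
gen 15: ..o.ooo....o.ooooooo..
gen 16: oo....o.ooo........o.o
gen 17: .o.ooo....o.ooooooo...
gen 18: o....o.ooo........o.oo
gen 19: o.ooo....o.ooooooo....
gen 20: ....o.ooo........o.ooo
gen 21: .ooo....o.ooooooo....o
gen 22: ...o.ooo........o.ooo.
gen 23: ooo....o.ooooooo....o.
gen 24: ..o.ooo........o.ooo..
gen 25: oo....o.ooooooo....o.o
gen 26: .o.ooo........o.ooo...
gen 27: o....o.ooooooo....o.oo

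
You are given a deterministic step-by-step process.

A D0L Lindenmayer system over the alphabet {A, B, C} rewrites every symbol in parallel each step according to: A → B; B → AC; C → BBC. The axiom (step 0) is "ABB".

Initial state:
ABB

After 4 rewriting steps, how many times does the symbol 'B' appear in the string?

24

k=0  ABB
k=1  BACAC
k=2  ACBBBCBBBC
k=3  BBBCACACACBBCACACACBBC
k=4  ACACACBBCBBBCBBBCBBBCACACBBCBBBCBBBCBBBCACACBBC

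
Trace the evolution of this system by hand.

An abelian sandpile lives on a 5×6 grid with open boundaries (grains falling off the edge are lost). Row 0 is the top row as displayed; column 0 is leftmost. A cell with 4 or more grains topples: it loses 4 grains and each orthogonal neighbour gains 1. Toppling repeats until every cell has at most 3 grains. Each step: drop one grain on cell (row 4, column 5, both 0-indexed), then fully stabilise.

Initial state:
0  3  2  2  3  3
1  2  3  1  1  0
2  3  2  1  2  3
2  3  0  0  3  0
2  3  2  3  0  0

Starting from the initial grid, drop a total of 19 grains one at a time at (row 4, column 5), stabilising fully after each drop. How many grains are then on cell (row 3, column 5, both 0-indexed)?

3

step 0: 0  3  2  2  3  3
1  2  3  1  1  0
2  3  2  1  2  3
2  3  0  0  3  0
2  3  2  3  0  0
step 1: 0  3  2  2  3  3
1  2  3  1  1  0
2  3  2  1  2  3
2  3  0  0  3  0
2  3  2  3  0  1
step 2: 0  3  2  2  3  3
1  2  3  1  1  0
2  3  2  1  2  3
2  3  0  0  3  0
2  3  2  3  0  2
step 3: 0  3  2  2  3  3
1  2  3  1  1  0
2  3  2  1  2  3
2  3  0  0  3  0
2  3  2  3  0  3
step 4: 0  3  2  2  3  3
1  2  3  1  1  0
2  3  2  1  2  3
2  3  0  0  3  1
2  3  2  3  1  0
step 5: 0  3  2  2  3  3
1  2  3  1  1  0
2  3  2  1  2  3
2  3  0  0  3  1
2  3  2  3  1  1
step 6: 0  3  2  2  3  3
1  2  3  1  1  0
2  3  2  1  2  3
2  3  0  0  3  1
2  3  2  3  1  2
step 7: 0  3  2  2  3  3
1  2  3  1  1  0
2  3  2  1  2  3
2  3  0  0  3  1
2  3  2  3  1  3
step 8: 0  3  2  2  3  3
1  2  3  1  1  0
2  3  2  1  2  3
2  3  0  0  3  2
2  3  2  3  2  0
step 9: 0  3  2  2  3  3
1  2  3  1  1  0
2  3  2  1  2  3
2  3  0  0  3  2
2  3  2  3  2  1
step 10: 0  3  2  2  3  3
1  2  3  1  1  0
2  3  2  1  2  3
2  3  0  0  3  2
2  3  2  3  2  2
step 11: 0  3  2  2  3  3
1  2  3  1  1  0
2  3  2  1  2  3
2  3  0  0  3  2
2  3  2  3  2  3
step 12: 0  3  2  2  3  3
1  2  3  1  1  0
2  3  2  1  2  3
2  3  0  0  3  3
2  3  2  3  3  0
step 13: 0  3  2  2  3  3
1  2  3  1  1  0
2  3  2  1  2  3
2  3  0  0  3  3
2  3  2  3  3  1
step 14: 0  3  2  2  3  3
1  2  3  1  1  0
2  3  2  1  2  3
2  3  0  0  3  3
2  3  2  3  3  2
step 15: 0  3  2  2  3  3
1  2  3  1  1  0
2  3  2  1  2  3
2  3  0  0  3  3
2  3  2  3  3  3
step 16: 0  3  2  2  3  3
1  2  3  1  2  1
2  3  2  2  0  1
2  3  0  2  2  2
2  3  3  0  2  2
step 17: 0  3  2  2  3  3
1  2  3  1  2  1
2  3  2  2  0  1
2  3  0  2  2  2
2  3  3  0  2  3
step 18: 0  3  2  2  3  3
1  2  3  1  2  1
2  3  2  2  0  1
2  3  0  2  2  3
2  3  3  0  3  0
step 19: 0  3  2  2  3  3
1  2  3  1  2  1
2  3  2  2  0  1
2  3  0  2  2  3
2  3  3  0  3  1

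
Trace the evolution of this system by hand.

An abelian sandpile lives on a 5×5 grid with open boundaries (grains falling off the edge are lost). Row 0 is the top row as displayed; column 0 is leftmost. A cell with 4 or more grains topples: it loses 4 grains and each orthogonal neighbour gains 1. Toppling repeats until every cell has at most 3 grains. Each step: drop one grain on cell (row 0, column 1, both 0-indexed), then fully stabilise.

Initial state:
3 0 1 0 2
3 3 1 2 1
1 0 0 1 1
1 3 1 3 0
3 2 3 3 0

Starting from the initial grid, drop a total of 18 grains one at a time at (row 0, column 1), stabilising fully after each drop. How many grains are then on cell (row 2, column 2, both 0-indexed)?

gen 0: 3 0 1 0 2
3 3 1 2 1
1 0 0 1 1
1 3 1 3 0
3 2 3 3 0
gen 1: 3 1 1 0 2
3 3 1 2 1
1 0 0 1 1
1 3 1 3 0
3 2 3 3 0
gen 2: 3 2 1 0 2
3 3 1 2 1
1 0 0 1 1
1 3 1 3 0
3 2 3 3 0
gen 3: 3 3 1 0 2
3 3 1 2 1
1 0 0 1 1
1 3 1 3 0
3 2 3 3 0
gen 4: 1 2 2 0 2
1 1 2 2 1
2 1 0 1 1
1 3 1 3 0
3 2 3 3 0
gen 5: 1 3 2 0 2
1 1 2 2 1
2 1 0 1 1
1 3 1 3 0
3 2 3 3 0
gen 6: 2 0 3 0 2
1 2 2 2 1
2 1 0 1 1
1 3 1 3 0
3 2 3 3 0
gen 7: 2 1 3 0 2
1 2 2 2 1
2 1 0 1 1
1 3 1 3 0
3 2 3 3 0
gen 8: 2 2 3 0 2
1 2 2 2 1
2 1 0 1 1
1 3 1 3 0
3 2 3 3 0
gen 9: 2 3 3 0 2
1 2 2 2 1
2 1 0 1 1
1 3 1 3 0
3 2 3 3 0
gen 10: 3 1 0 1 2
1 3 3 2 1
2 1 0 1 1
1 3 1 3 0
3 2 3 3 0
gen 11: 3 2 0 1 2
1 3 3 2 1
2 1 0 1 1
1 3 1 3 0
3 2 3 3 0
gen 12: 3 3 0 1 2
1 3 3 2 1
2 1 0 1 1
1 3 1 3 0
3 2 3 3 0
gen 13: 0 2 2 1 2
3 1 0 3 1
2 2 1 1 1
1 3 1 3 0
3 2 3 3 0
gen 14: 0 3 2 1 2
3 1 0 3 1
2 2 1 1 1
1 3 1 3 0
3 2 3 3 0
gen 15: 1 0 3 1 2
3 2 0 3 1
2 2 1 1 1
1 3 1 3 0
3 2 3 3 0
gen 16: 1 1 3 1 2
3 2 0 3 1
2 2 1 1 1
1 3 1 3 0
3 2 3 3 0
gen 17: 1 2 3 1 2
3 2 0 3 1
2 2 1 1 1
1 3 1 3 0
3 2 3 3 0
gen 18: 1 3 3 1 2
3 2 0 3 1
2 2 1 1 1
1 3 1 3 0
3 2 3 3 0

1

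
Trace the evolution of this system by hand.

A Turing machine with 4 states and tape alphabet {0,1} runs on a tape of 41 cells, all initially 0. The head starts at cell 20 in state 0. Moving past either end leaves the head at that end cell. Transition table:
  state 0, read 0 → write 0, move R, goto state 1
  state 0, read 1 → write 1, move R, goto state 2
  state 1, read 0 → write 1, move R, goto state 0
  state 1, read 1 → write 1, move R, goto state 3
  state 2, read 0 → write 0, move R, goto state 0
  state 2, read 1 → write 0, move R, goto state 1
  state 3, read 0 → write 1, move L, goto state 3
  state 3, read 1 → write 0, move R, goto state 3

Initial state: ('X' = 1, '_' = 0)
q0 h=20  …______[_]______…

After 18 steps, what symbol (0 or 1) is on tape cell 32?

0

t=0: q0 h=20  …______[_]______…
t=1: q1 h=21  …______[_]______…
t=2: q0 h=22  …_____X[_]______…
t=3: q1 h=23  …____X_[_]______…
t=4: q0 h=24  …___X_X[_]______…
t=5: q1 h=25  …__X_X_[_]______…
t=6: q0 h=26  …_X_X_X[_]______…
t=7: q1 h=27  …X_X_X_[_]______…
t=8: q0 h=28  …_X_X_X[_]______…
t=9: q1 h=29  …X_X_X_[_]______…
t=10: q0 h=30  …_X_X_X[_]______…
t=11: q1 h=31  …X_X_X_[_]______…
t=12: q0 h=32  …_X_X_X[_]______…
t=13: q1 h=33  …X_X_X_[_]______…
t=14: q0 h=34  …_X_X_X[_]______|
t=15: q1 h=35  …X_X_X_[_]_____|
t=16: q0 h=36  …_X_X_X[_]____|
t=17: q1 h=37  …X_X_X_[_]___|
t=18: q0 h=38  …_X_X_X[_]__|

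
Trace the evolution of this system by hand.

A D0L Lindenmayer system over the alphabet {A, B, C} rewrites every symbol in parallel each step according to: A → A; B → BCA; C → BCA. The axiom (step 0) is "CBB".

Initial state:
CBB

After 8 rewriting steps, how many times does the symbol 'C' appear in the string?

384

t=0: CBB
t=1: BCABCABCA
t=2: BCABCAABCABCAABCABCAA
t=3: BCABCAABCABCAAABCABCAABCABCAAABCABCAABCABCAAA
t=4: BCABCAABCABCAAABCABCAABCABCAAAABCABCAABCABCAAABCABCAABCABCAAAABCABCAABCABCAAABCABCAABCABCAAAA
t=5: BCABCAABCABCAAABCABCAABCABCAAAABCABCAABCABCAAABCABCAABCABC…AABCABCAAABCABCAABCABCAAAABCABCAABCABCAAABCABCAABCABCAAAAA  (len 189)
t=6: BCABCAABCABCAAABCABCAABCABCAAAABCABCAABCABCAAABCABCAABCABC…ABCABCAAABCABCAABCABCAAAABCABCAABCABCAAABCABCAABCABCAAAAAA  (len 381)
t=7: BCABCAABCABCAAABCABCAABCABCAAAABCABCAABCABCAAABCABCAABCABC…BCABCAAABCABCAABCABCAAAABCABCAABCABCAAABCABCAABCABCAAAAAAA  (len 765)
t=8: BCABCAABCABCAAABCABCAABCABCAAAABCABCAABCABCAAABCABCAABCABC…CABCAAABCABCAABCABCAAAABCABCAABCABCAAABCABCAABCABCAAAAAAAA  (len 1533)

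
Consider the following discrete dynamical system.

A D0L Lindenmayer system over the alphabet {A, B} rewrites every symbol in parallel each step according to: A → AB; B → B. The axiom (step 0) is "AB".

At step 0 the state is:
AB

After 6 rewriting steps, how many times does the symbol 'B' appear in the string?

[0] AB
[1] ABB
[2] ABBB
[3] ABBBB
[4] ABBBBB
[5] ABBBBBB
[6] ABBBBBBB

7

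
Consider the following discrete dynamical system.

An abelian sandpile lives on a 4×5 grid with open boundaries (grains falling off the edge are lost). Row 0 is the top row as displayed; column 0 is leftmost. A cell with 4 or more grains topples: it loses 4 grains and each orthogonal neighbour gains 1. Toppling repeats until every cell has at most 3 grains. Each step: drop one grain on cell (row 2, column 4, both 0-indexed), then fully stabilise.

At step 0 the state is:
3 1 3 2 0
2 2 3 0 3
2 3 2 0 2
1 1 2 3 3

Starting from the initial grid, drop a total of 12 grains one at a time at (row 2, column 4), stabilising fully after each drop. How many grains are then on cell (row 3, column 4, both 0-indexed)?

0

step 0: 3 1 3 2 0
2 2 3 0 3
2 3 2 0 2
1 1 2 3 3
step 1: 3 1 3 2 0
2 2 3 0 3
2 3 2 0 3
1 1 2 3 3
step 2: 3 1 3 2 1
2 2 3 1 0
2 3 2 2 2
1 1 3 0 1
step 3: 3 1 3 2 1
2 2 3 1 0
2 3 2 2 3
1 1 3 0 1
step 4: 3 1 3 2 1
2 2 3 1 1
2 3 2 3 0
1 1 3 0 2
step 5: 3 1 3 2 1
2 2 3 1 1
2 3 2 3 1
1 1 3 0 2
step 6: 3 1 3 2 1
2 2 3 1 1
2 3 2 3 2
1 1 3 0 2
step 7: 3 1 3 2 1
2 2 3 1 1
2 3 2 3 3
1 1 3 0 2
step 8: 3 1 3 2 1
2 2 3 2 2
2 3 3 0 1
1 1 3 1 3
step 9: 3 1 3 2 1
2 2 3 2 2
2 3 3 0 2
1 1 3 1 3
step 10: 3 1 3 2 1
2 2 3 2 2
2 3 3 0 3
1 1 3 1 3
step 11: 3 1 3 2 1
2 2 3 2 3
2 3 3 1 1
1 1 3 2 0
step 12: 3 1 3 2 1
2 2 3 2 3
2 3 3 1 2
1 1 3 2 0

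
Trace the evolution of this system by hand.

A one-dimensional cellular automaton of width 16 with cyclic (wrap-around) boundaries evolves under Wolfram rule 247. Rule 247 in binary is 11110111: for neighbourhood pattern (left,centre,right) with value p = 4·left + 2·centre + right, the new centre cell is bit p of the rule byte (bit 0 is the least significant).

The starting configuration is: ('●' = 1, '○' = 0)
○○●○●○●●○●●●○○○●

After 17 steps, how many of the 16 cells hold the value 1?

[0] ○○●○●○●●○●●●○○○●
[1] ●●●●●●○●●○●●●●●●
[2] ●●●●●●●○●●○●●●●●
[3] ●●●●●●●●○●●○●●●●
[4] ●●●●●●●●●○●●○●●●
[5] ●●●●●●●●●●○●●○●●
[6] ●●●●●●●●●●●○●●○●
[7] ●●●●●●●●●●●●○●●○
[8] ○●●●●●●●●●●●●○●●
[9] ●○●●●●●●●●●●●●○●
[10] ●●○●●●●●●●●●●●●○
[11] ○●●○●●●●●●●●●●●●
[12] ●○●●○●●●●●●●●●●●
[13] ●●○●●○●●●●●●●●●●
[14] ●●●○●●○●●●●●●●●●
[15] ●●●●○●●○●●●●●●●●
[16] ●●●●●○●●○●●●●●●●
[17] ●●●●●●○●●○●●●●●●

14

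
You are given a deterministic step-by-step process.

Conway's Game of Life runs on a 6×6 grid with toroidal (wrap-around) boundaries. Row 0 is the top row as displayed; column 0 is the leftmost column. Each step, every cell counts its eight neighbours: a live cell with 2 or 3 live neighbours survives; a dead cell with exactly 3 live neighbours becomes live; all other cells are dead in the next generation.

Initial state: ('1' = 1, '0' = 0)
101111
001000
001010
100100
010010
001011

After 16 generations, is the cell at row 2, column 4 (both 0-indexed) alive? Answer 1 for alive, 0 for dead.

0) 101111
001000
001010
100100
010010
001011
1) 101000
001000
011000
011111
111010
001000
2) 001100
001100
100010
000011
100010
101001
3) 000010
011010
000010
100110
110110
101011
4) 101010
000011
011010
111000
000000
101000
5) 100010
101010
001010
101100
101000
000101
6) 110010
000010
001010
001001
101011
110111
7) 011000
010010
000011
101000
001000
000000
8) 011000
111111
110111
010101
010000
011000
9) 000011
000000
000000
010101
010000
100000
10) 000001
000000
000000
101000
011000
100001
11) 100001
000000
000000
001000
001001
110001
12) 010001
000000
000000
000000
001001
010010
13) 100000
000000
000000
000000
000000
011011
14) 110001
000000
000000
000000
000000
110001
15) 010001
100000
000000
000000
100000
010001
16) 010001
100000
000000
000000
100000
010001

0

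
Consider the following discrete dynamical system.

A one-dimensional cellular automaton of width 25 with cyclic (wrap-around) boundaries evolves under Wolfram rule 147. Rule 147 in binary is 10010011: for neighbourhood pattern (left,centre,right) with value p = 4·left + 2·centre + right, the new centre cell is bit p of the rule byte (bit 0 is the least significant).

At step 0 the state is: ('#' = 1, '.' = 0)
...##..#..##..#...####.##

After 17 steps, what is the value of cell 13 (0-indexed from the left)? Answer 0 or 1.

k=0  ...##..#..##..#...####.##
k=1  ###..##.##..##.###.##....
k=2  .#.##.....##....#....####
k=3  .....#####..####.####.##.
k=4  #####.###.##.##...##....#
k=5  ####...#.......###..####.
k=6  .##.###.#######.#.##.##..
k=7  #....#...#####.........##
k=8  .####.###.###.#########.#
k=9  ..##...#...#...#######...
k=10  ##..###.###.###.#####.###
k=11  #.##.#...#...#...###...##
k=12  ......###.###.###.#.###.#
k=13  ######.#...#...#.....#...
k=14  .####...###.###.#####.###
k=15  ..##.###.#...#...###...#.
k=16  ##....#...###.###.#.###.#
k=17  #.####.###.#...#.....#...

0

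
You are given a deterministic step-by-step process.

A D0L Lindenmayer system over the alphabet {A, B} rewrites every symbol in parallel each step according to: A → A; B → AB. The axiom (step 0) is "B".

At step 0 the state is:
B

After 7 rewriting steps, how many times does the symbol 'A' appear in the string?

k=0  B
k=1  AB
k=2  AAB
k=3  AAAB
k=4  AAAAB
k=5  AAAAAB
k=6  AAAAAAB
k=7  AAAAAAAB

7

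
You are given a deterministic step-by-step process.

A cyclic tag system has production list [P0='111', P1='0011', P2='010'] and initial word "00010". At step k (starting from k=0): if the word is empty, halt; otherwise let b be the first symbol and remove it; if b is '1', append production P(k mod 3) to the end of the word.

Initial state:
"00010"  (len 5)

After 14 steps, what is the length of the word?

17

t=0: "00010"  (len 5)
t=1: "0010"  (len 4)
t=2: "010"  (len 3)
t=3: "10"  (len 2)
t=4: "0111"  (len 4)
t=5: "111"  (len 3)
t=6: "11010"  (len 5)
t=7: "1010111"  (len 7)
t=8: "0101110011"  (len 10)
t=9: "101110011"  (len 9)
t=10: "01110011111"  (len 11)
t=11: "1110011111"  (len 10)
t=12: "110011111010"  (len 12)
t=13: "10011111010111"  (len 14)
t=14: "00111110101110011"  (len 17)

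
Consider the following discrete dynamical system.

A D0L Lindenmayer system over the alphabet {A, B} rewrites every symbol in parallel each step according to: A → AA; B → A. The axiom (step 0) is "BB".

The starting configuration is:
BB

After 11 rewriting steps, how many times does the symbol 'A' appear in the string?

0) BB
1) AA
2) AAAA
3) AAAAAAAA
4) AAAAAAAAAAAAAAAA
5) AAAAAAAAAAAAAAAAAAAAAAAAAAAAAAAA
6) AAAAAAAAAAAAAAAAAAAAAAAAAAAAAAAAAAAAAAAAAAAAAAAAAAAAAAAAAAAAAAAA
7) AAAAAAAAAAAAAAAAAAAAAAAAAAAAAAAAAAAAAAAAAAAAAAAAAAAAAAAAAA…AAAAAAAAAAAAAAAAAAAAAAAAAAAAAAAAAAAAAAAAAAAAAAAAAAAAAAAAAA  (len 128)
8) AAAAAAAAAAAAAAAAAAAAAAAAAAAAAAAAAAAAAAAAAAAAAAAAAAAAAAAAAA…AAAAAAAAAAAAAAAAAAAAAAAAAAAAAAAAAAAAAAAAAAAAAAAAAAAAAAAAAA  (len 256)
9) AAAAAAAAAAAAAAAAAAAAAAAAAAAAAAAAAAAAAAAAAAAAAAAAAAAAAAAAAA…AAAAAAAAAAAAAAAAAAAAAAAAAAAAAAAAAAAAAAAAAAAAAAAAAAAAAAAAAA  (len 512)
10) AAAAAAAAAAAAAAAAAAAAAAAAAAAAAAAAAAAAAAAAAAAAAAAAAAAAAAAAAA…AAAAAAAAAAAAAAAAAAAAAAAAAAAAAAAAAAAAAAAAAAAAAAAAAAAAAAAAAA  (len 1024)
11) AAAAAAAAAAAAAAAAAAAAAAAAAAAAAAAAAAAAAAAAAAAAAAAAAAAAAAAAAA…AAAAAAAAAAAAAAAAAAAAAAAAAAAAAAAAAAAAAAAAAAAAAAAAAAAAAAAAAA  (len 2048)

2048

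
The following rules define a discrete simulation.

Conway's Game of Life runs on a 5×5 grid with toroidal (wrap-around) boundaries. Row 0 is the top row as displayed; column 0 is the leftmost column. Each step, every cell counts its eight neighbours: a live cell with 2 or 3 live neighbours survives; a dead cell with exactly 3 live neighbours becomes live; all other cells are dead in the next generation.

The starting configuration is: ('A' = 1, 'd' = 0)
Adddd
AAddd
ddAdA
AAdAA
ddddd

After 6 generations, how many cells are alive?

6

step 0: Adddd
AAddd
ddAdA
AAdAA
ddddd
step 1: AAddd
AAddA
ddAdd
AAAAA
dAddd
step 2: ddAdA
ddAdA
ddddd
AddAA
dddAd
step 3: ddAdA
ddddd
Adddd
dddAA
AdAdd
step 4: dAdAd
ddddd
ddddA
AAdAA
AAAdd
step 5: AAddd
ddddd
dddAA
dddAd
ddddd
step 6: ddddd
AdddA
dddAA
dddAA
ddddd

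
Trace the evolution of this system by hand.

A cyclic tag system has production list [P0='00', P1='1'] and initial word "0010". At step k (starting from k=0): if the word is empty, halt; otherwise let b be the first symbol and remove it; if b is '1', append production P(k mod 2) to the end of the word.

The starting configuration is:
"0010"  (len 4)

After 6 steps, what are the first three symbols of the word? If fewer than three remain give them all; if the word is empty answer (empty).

[0] "0010"  (len 4)
[1] "010"  (len 3)
[2] "10"  (len 2)
[3] "000"  (len 3)
[4] "00"  (len 2)
[5] "0"  (len 1)
[6] (halted — word empty)

(empty)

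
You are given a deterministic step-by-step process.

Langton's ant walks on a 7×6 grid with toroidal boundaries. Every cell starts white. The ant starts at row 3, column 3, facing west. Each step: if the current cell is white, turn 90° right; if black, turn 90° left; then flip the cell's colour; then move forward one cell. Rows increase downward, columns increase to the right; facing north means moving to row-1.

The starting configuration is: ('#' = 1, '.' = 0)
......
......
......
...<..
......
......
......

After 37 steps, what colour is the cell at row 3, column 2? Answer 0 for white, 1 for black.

0) ......
......
......
...<..
......
......
......
1) ......
......
...^..
...#..
......
......
......
2) ......
......
...#>.
...#..
......
......
......
3) ......
......
...##.
...#v.
......
......
......
4) ......
......
...##.
...<#.
......
......
......
5) ......
......
...##.
....#.
...v..
......
......
6) ......
......
...##.
....#.
..<#..
......
......
7) ......
......
...##.
..^.#.
..##..
......
......
8) ......
......
...##.
..#>#.
..##..
......
......
9) ......
......
...##.
..###.
..#v..
......
......
10) ......
......
...##.
..###.
..#.>.
......
......
11) ......
......
...##.
..###.
..#.#.
....v.
......
12) ......
......
...##.
..###.
..#.#.
...<#.
......
13) ......
......
...##.
..###.
..#^#.
...##.
......
14) ......
......
...##.
..###.
..##>.
...##.
......
15) ......
......
...##.
..##^.
..##..
...##.
......
16) ......
......
...##.
..#<..
..##..
...##.
......
17) ......
......
...##.
..#...
..#v..
...##.
......
18) ......
......
...##.
..#...
..#.>.
...##.
......
19) ......
......
...##.
..#...
..#.#.
...#v.
......
20) ......
......
...##.
..#...
..#.#.
...#.>
......
21) ......
......
...##.
..#...
..#.#.
...#.#
.....v
22) ......
......
...##.
..#...
..#.#.
...#.#
....<#
23) ......
......
...##.
..#...
..#.#.
...#^#
....##
24) ......
......
...##.
..#...
..#.#.
...##>
....##
25) ......
......
...##.
..#...
..#.#^
...##.
....##
26) ......
......
...##.
..#...
>.#.##
...##.
....##
27) ......
......
...##.
..#...
#.#.##
v..##.
....##
28) ......
......
...##.
..#...
#.#.##
#..##<
....##
29) ......
......
...##.
..#...
#.#.#^
#..###
....##
30) ......
......
...##.
..#...
#.#.<.
#..###
....##
31) ......
......
...##.
..#...
#.#...
#..#v#
....##
32) ......
......
...##.
..#...
#.#...
#..#.>
....##
33) ......
......
...##.
..#...
#.#..^
#..#..
....##
34) ......
......
...##.
..#...
>.#..#
#..#..
....##
35) ......
......
...##.
^.#...
..#..#
#..#..
....##
36) ......
......
...##.
#>#...
..#..#
#..#..
....##
37) ......
......
...##.
###...
.v#..#
#..#..
....##

1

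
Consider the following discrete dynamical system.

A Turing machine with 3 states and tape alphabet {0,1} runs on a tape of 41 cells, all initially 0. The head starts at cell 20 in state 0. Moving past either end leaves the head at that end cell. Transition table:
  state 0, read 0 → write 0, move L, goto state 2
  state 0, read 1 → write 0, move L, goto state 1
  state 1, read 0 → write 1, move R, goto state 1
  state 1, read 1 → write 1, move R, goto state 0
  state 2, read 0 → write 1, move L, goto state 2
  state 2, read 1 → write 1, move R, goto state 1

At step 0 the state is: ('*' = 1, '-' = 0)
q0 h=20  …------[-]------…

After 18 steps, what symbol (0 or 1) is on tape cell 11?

0) q0 h=20  …------[-]------…
1) q2 h=19  …------[-]------…
2) q2 h=18  …------[-]*-----…
3) q2 h=17  …------[-]**----…
4) q2 h=16  …------[-]***---…
5) q2 h=15  …------[-]****--…
6) q2 h=14  …------[-]*****-…
7) q2 h=13  …------[-]******…
8) q2 h=12  …------[-]******…
9) q2 h=11  …------[-]******…
10) q2 h=10  …------[-]******…
11) q2 h= 9  …------[-]******…
12) q2 h= 8  …------[-]******…
13) q2 h= 7  …------[-]******…
14) q2 h= 6  |------[-]******…
15) q2 h= 5  |-----[-]******…
16) q2 h= 4  |----[-]******…
17) q2 h= 3  |---[-]******…
18) q2 h= 2  |--[-]******…

1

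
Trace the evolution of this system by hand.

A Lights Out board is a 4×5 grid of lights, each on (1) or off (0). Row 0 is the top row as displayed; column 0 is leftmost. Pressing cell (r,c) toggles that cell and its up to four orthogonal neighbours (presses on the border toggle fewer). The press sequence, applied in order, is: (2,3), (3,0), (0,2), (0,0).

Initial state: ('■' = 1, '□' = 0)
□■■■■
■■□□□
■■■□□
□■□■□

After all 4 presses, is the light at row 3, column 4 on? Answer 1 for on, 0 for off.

gen 0: □■■■■
■■□□□
■■■□□
□■□■□
gen 1: □■■■■
■■□■□
■■□■■
□■□□□
gen 2: □■■■■
■■□■□
□■□■■
■□□□□
gen 3: □□□□■
■■■■□
□■□■■
■□□□□
gen 4: ■■□□■
□■■■□
□■□■■
■□□□□

0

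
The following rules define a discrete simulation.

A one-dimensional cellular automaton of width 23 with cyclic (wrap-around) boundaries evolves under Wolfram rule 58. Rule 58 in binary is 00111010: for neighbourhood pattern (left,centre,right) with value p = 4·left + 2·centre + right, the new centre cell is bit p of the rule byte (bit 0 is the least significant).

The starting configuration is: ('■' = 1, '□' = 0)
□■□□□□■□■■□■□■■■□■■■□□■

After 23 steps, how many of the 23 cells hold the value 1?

15

t=0: □■□□□□■□■■□■□■■■□■■■□□■
t=1: ■□■□□■□■■□■□■■□□■■□□■■□
t=2: □■□■■□■■□■□■■□■■■□■■■□■
t=3: ■□■■□■■□■□■■□■■□□■■□□■□
t=4: □■■□■■□■□■■□■■□■■■□■■□■
t=5: ■■□■■□■□■■□■■□■■□□■■□■□
t=6: ■□■■□■□■■□■■□■■□■■■□■□■
t=7: □■■□■□■■□■■□■■□■■□□■□■■
t=8: ■■□■□■■□■■□■■□■■□■■□■■□
t=9: ■□■□■■□■■□■■□■■□■■□■■□■
t=10: □■□■■□■■□■■□■■□■■□■■□■■
t=11: ■□■■□■■□■■□■■□■■□■■□■■□
t=12: □■■□■■□■■□■■□■■□■■□■■□■
t=13: ■■□■■□■■□■■□■■□■■□■■□■□
t=14: ■□■■□■■□■■□■■□■■□■■□■□■
t=15: □■■□■■□■■□■■□■■□■■□■□■■
t=16: ■■□■■□■■□■■□■■□■■□■□■■□
t=17: ■□■■□■■□■■□■■□■■□■□■■□■
t=18: □■■□■■□■■□■■□■■□■□■■□■■
t=19: ■■□■■□■■□■■□■■□■□■■□■■□
t=20: ■□■■□■■□■■□■■□■□■■□■■□■
t=21: □■■□■■□■■□■■□■□■■□■■□■■
t=22: ■■□■■□■■□■■□■□■■□■■□■■□
t=23: ■□■■□■■□■■□■□■■□■■□■■□■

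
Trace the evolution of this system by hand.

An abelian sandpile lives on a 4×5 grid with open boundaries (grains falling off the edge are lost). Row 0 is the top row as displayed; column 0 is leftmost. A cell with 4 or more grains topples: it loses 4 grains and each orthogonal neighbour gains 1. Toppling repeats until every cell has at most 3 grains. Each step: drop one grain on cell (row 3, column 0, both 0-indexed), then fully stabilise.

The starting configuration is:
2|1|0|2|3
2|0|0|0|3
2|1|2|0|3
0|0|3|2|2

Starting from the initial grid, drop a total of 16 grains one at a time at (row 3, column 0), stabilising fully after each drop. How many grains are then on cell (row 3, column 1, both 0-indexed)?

1

step 0: 2|1|0|2|3
2|0|0|0|3
2|1|2|0|3
0|0|3|2|2
step 1: 2|1|0|2|3
2|0|0|0|3
2|1|2|0|3
1|0|3|2|2
step 2: 2|1|0|2|3
2|0|0|0|3
2|1|2|0|3
2|0|3|2|2
step 3: 2|1|0|2|3
2|0|0|0|3
2|1|2|0|3
3|0|3|2|2
step 4: 2|1|0|2|3
2|0|0|0|3
3|1|2|0|3
0|1|3|2|2
step 5: 2|1|0|2|3
2|0|0|0|3
3|1|2|0|3
1|1|3|2|2
step 6: 2|1|0|2|3
2|0|0|0|3
3|1|2|0|3
2|1|3|2|2
step 7: 2|1|0|2|3
2|0|0|0|3
3|1|2|0|3
3|1|3|2|2
step 8: 2|1|0|2|3
3|0|0|0|3
0|2|2|0|3
1|2|3|2|2
step 9: 2|1|0|2|3
3|0|0|0|3
0|2|2|0|3
2|2|3|2|2
step 10: 2|1|0|2|3
3|0|0|0|3
0|2|2|0|3
3|2|3|2|2
step 11: 2|1|0|2|3
3|0|0|0|3
1|2|2|0|3
0|3|3|2|2
step 12: 2|1|0|2|3
3|0|0|0|3
1|2|2|0|3
1|3|3|2|2
step 13: 2|1|0|2|3
3|0|0|0|3
1|2|2|0|3
2|3|3|2|2
step 14: 2|1|0|2|3
3|0|0|0|3
1|2|2|0|3
3|3|3|2|2
step 15: 2|1|0|2|3
3|0|0|0|3
2|3|3|0|3
1|1|0|3|2
step 16: 2|1|0|2|3
3|0|0|0|3
2|3|3|0|3
2|1|0|3|2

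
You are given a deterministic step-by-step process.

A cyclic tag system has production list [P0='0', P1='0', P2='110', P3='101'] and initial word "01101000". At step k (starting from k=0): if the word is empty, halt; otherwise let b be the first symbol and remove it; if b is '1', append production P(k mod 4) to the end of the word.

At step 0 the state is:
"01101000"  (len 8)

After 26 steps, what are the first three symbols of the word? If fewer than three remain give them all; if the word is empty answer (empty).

001

gen 0: "01101000"  (len 8)
gen 1: "1101000"  (len 7)
gen 2: "1010000"  (len 7)
gen 3: "010000110"  (len 9)
gen 4: "10000110"  (len 8)
gen 5: "00001100"  (len 8)
gen 6: "0001100"  (len 7)
gen 7: "001100"  (len 6)
gen 8: "01100"  (len 5)
gen 9: "1100"  (len 4)
gen 10: "1000"  (len 4)
gen 11: "000110"  (len 6)
gen 12: "00110"  (len 5)
gen 13: "0110"  (len 4)
gen 14: "110"  (len 3)
gen 15: "10110"  (len 5)
gen 16: "0110101"  (len 7)
gen 17: "110101"  (len 6)
gen 18: "101010"  (len 6)
gen 19: "01010110"  (len 8)
gen 20: "1010110"  (len 7)
gen 21: "0101100"  (len 7)
gen 22: "101100"  (len 6)
gen 23: "01100110"  (len 8)
gen 24: "1100110"  (len 7)
gen 25: "1001100"  (len 7)
gen 26: "0011000"  (len 7)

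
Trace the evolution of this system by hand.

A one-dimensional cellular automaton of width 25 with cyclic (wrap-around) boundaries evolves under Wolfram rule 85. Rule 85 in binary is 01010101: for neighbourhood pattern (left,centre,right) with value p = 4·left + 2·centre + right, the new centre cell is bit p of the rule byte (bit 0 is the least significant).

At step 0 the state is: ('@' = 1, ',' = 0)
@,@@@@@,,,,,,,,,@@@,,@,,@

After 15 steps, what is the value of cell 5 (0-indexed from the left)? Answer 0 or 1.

k=0  @,@@@@@,,,,,,,,,@@@,,@,,@
k=1  @,,,,,@@@@@@@@@,,,@@,@@,,
k=2  @@@@@,,,,,,,,,@@@,,@,,@@,
k=3  ,,,,@@@@@@@@@,,,@@,@@,,@,
k=4  @@@,,,,,,,,,@@@,,@,,@@,@@
k=5  ,,@@@@@@@@@,,,@@,@@,,@,,,
k=6  @,,,,,,,,,@@@,,@,,@@,@@@@
k=7  @@@@@@@@@,,,@@,@@,,@,,,,,
k=8  ,,,,,,,,@@@,,@,,@@,@@@@@,
k=9  @@@@@@@,,,@@,@@,,@,,,,,@@
k=10  ,,,,,,@@@,,@,,@@,@@@@@,,,
k=11  @@@@@,,,@@,@@,,@,,,,,@@@@
k=12  ,,,,@@@,,@,,@@,@@@@@,,,,,
k=13  @@@,,,@@,@@,,@,,,,,@@@@@@
k=14  ,,@@@,,@,,@@,@@@@@,,,,,,,
k=15  @,,,@@,@@,,@,,,,,@@@@@@@@

1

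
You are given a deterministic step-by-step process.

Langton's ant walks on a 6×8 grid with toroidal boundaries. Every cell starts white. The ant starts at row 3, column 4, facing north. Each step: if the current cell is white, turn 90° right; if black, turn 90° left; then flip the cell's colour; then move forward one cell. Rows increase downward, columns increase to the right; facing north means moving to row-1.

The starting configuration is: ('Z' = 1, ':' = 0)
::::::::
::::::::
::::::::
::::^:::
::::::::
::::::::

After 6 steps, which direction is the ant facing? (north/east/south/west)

north

0) ::::::::
::::::::
::::::::
::::^:::
::::::::
::::::::
1) ::::::::
::::::::
::::::::
::::Z>::
::::::::
::::::::
2) ::::::::
::::::::
::::::::
::::ZZ::
:::::v::
::::::::
3) ::::::::
::::::::
::::::::
::::ZZ::
::::<Z::
::::::::
4) ::::::::
::::::::
::::::::
::::^Z::
::::ZZ::
::::::::
5) ::::::::
::::::::
::::::::
:::<:Z::
::::ZZ::
::::::::
6) ::::::::
::::::::
:::^::::
:::Z:Z::
::::ZZ::
::::::::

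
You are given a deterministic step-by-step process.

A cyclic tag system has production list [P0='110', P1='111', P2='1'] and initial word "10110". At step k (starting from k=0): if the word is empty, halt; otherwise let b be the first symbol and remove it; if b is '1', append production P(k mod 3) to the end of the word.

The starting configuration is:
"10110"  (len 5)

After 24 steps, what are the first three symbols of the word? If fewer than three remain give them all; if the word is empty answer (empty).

101

k=0  "10110"  (len 5)
k=1  "0110110"  (len 7)
k=2  "110110"  (len 6)
k=3  "101101"  (len 6)
k=4  "01101110"  (len 8)
k=5  "1101110"  (len 7)
k=6  "1011101"  (len 7)
k=7  "011101110"  (len 9)
k=8  "11101110"  (len 8)
k=9  "11011101"  (len 8)
k=10  "1011101110"  (len 10)
k=11  "011101110111"  (len 12)
k=12  "11101110111"  (len 11)
k=13  "1101110111110"  (len 13)
k=14  "101110111110111"  (len 15)
k=15  "011101111101111"  (len 15)
k=16  "11101111101111"  (len 14)
k=17  "1101111101111111"  (len 16)
k=18  "1011111011111111"  (len 16)
k=19  "011111011111111110"  (len 18)
k=20  "11111011111111110"  (len 17)
k=21  "11110111111111101"  (len 17)
k=22  "1110111111111101110"  (len 19)
k=23  "110111111111101110111"  (len 21)
k=24  "101111111111011101111"  (len 21)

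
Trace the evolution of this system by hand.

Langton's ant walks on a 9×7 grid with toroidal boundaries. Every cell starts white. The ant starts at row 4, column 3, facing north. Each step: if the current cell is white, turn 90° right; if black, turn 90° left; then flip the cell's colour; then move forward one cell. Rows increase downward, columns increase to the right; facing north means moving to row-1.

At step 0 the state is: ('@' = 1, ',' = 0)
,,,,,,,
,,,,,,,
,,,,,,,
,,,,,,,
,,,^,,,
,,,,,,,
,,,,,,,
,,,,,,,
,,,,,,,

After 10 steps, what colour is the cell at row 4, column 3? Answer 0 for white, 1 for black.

gen 0: ,,,,,,,
,,,,,,,
,,,,,,,
,,,,,,,
,,,^,,,
,,,,,,,
,,,,,,,
,,,,,,,
,,,,,,,
gen 1: ,,,,,,,
,,,,,,,
,,,,,,,
,,,,,,,
,,,@>,,
,,,,,,,
,,,,,,,
,,,,,,,
,,,,,,,
gen 2: ,,,,,,,
,,,,,,,
,,,,,,,
,,,,,,,
,,,@@,,
,,,,v,,
,,,,,,,
,,,,,,,
,,,,,,,
gen 3: ,,,,,,,
,,,,,,,
,,,,,,,
,,,,,,,
,,,@@,,
,,,<@,,
,,,,,,,
,,,,,,,
,,,,,,,
gen 4: ,,,,,,,
,,,,,,,
,,,,,,,
,,,,,,,
,,,^@,,
,,,@@,,
,,,,,,,
,,,,,,,
,,,,,,,
gen 5: ,,,,,,,
,,,,,,,
,,,,,,,
,,,,,,,
,,<,@,,
,,,@@,,
,,,,,,,
,,,,,,,
,,,,,,,
gen 6: ,,,,,,,
,,,,,,,
,,,,,,,
,,^,,,,
,,@,@,,
,,,@@,,
,,,,,,,
,,,,,,,
,,,,,,,
gen 7: ,,,,,,,
,,,,,,,
,,,,,,,
,,@>,,,
,,@,@,,
,,,@@,,
,,,,,,,
,,,,,,,
,,,,,,,
gen 8: ,,,,,,,
,,,,,,,
,,,,,,,
,,@@,,,
,,@v@,,
,,,@@,,
,,,,,,,
,,,,,,,
,,,,,,,
gen 9: ,,,,,,,
,,,,,,,
,,,,,,,
,,@@,,,
,,<@@,,
,,,@@,,
,,,,,,,
,,,,,,,
,,,,,,,
gen 10: ,,,,,,,
,,,,,,,
,,,,,,,
,,@@,,,
,,,@@,,
,,v@@,,
,,,,,,,
,,,,,,,
,,,,,,,

1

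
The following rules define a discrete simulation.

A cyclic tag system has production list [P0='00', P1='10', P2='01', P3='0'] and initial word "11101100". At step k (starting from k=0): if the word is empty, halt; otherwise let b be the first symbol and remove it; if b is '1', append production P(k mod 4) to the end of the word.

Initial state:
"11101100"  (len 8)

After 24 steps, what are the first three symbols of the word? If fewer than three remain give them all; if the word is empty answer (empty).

000

[0] "11101100"  (len 8)
[1] "110110000"  (len 9)
[2] "1011000010"  (len 10)
[3] "01100001001"  (len 11)
[4] "1100001001"  (len 10)
[5] "10000100100"  (len 11)
[6] "000010010010"  (len 12)
[7] "00010010010"  (len 11)
[8] "0010010010"  (len 10)
[9] "010010010"  (len 9)
[10] "10010010"  (len 8)
[11] "001001001"  (len 9)
[12] "01001001"  (len 8)
[13] "1001001"  (len 7)
[14] "00100110"  (len 8)
[15] "0100110"  (len 7)
[16] "100110"  (len 6)
[17] "0011000"  (len 7)
[18] "011000"  (len 6)
[19] "11000"  (len 5)
[20] "10000"  (len 5)
[21] "000000"  (len 6)
[22] "00000"  (len 5)
[23] "0000"  (len 4)
[24] "000"  (len 3)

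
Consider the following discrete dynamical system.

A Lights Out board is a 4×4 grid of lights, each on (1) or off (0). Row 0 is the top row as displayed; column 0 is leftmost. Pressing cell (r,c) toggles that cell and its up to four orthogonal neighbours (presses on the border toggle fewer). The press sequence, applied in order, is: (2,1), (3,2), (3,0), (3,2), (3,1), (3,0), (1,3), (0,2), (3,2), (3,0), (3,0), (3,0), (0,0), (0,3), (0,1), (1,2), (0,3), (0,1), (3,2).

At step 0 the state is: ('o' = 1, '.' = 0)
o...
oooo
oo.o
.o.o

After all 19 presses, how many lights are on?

k=0  o...
oooo
oo.o
.o.o
k=1  o...
o.oo
..oo
...o
k=2  o...
o.oo
...o
.oo.
k=3  o...
o.oo
o..o
o.o.
k=4  o...
o.oo
o.oo
oo.o
k=5  o...
o.oo
oooo
..oo
k=6  o...
o.oo
.ooo
oooo
k=7  o..o
o...
.oo.
oooo
k=8  ooo.
o.o.
.oo.
oooo
k=9  ooo.
o.o.
.o..
o...
k=10  ooo.
o.o.
oo..
.o..
k=11  ooo.
o.o.
.o..
o...
k=12  ooo.
o.o.
oo..
.o..
k=13  ..o.
..o.
oo..
.o..
k=14  ...o
..oo
oo..
.o..
k=15  oooo
.ooo
oo..
.o..
k=16  oo.o
....
ooo.
.o..
k=17  ooo.
...o
ooo.
.o..
k=18  ....
.o.o
ooo.
.o..
k=19  ....
.o.o
oo..
..oo

6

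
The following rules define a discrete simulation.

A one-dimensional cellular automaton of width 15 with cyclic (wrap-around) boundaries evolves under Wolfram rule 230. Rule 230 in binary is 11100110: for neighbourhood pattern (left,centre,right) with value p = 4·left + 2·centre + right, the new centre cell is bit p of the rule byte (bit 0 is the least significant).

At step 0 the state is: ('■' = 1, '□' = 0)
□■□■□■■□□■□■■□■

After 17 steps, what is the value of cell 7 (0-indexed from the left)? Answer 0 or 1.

1

step 0: □■□■□■■□□■□■■□■
step 1: ■■■■■□■□■■■□■■■
step 2: ■■■■■■■■□■■■□■■
step 3: ■■■■■■■■■□■■■□■
step 4: ■■■■■■■■■■□■■■□
step 5: □■■■■■■■■■■□■■■
step 6: ■□■■■■■■■■■■□■■
step 7: ■■□■■■■■■■■■■□■
step 8: ■■■□■■■■■■■■■■□
step 9: □■■■□■■■■■■■■■■
step 10: ■□■■■□■■■■■■■■■
step 11: ■■□■■■□■■■■■■■■
step 12: ■■■□■■■□■■■■■■■
step 13: ■■■■□■■■□■■■■■■
step 14: ■■■■■□■■■□■■■■■
step 15: ■■■■■■□■■■□■■■■
step 16: ■■■■■■■□■■■□■■■
step 17: ■■■■■■■■□■■■□■■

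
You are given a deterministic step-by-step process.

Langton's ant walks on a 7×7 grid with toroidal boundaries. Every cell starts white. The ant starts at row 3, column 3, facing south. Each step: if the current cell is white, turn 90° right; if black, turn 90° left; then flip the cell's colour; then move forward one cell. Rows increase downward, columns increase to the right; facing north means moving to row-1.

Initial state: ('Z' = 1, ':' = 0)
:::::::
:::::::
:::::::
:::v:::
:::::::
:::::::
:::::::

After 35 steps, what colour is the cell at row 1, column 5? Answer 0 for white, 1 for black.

0

gen 0: :::::::
:::::::
:::::::
:::v:::
:::::::
:::::::
:::::::
gen 1: :::::::
:::::::
:::::::
::<Z:::
:::::::
:::::::
:::::::
gen 2: :::::::
:::::::
::^::::
::ZZ:::
:::::::
:::::::
:::::::
gen 3: :::::::
:::::::
::Z>:::
::ZZ:::
:::::::
:::::::
:::::::
gen 4: :::::::
:::::::
::ZZ:::
::Zv:::
:::::::
:::::::
:::::::
gen 5: :::::::
:::::::
::ZZ:::
::Z:>::
:::::::
:::::::
:::::::
gen 6: :::::::
:::::::
::ZZ:::
::Z:Z::
::::v::
:::::::
:::::::
gen 7: :::::::
:::::::
::ZZ:::
::Z:Z::
:::<Z::
:::::::
:::::::
gen 8: :::::::
:::::::
::ZZ:::
::Z^Z::
:::ZZ::
:::::::
:::::::
gen 9: :::::::
:::::::
::ZZ:::
::ZZ>::
:::ZZ::
:::::::
:::::::
gen 10: :::::::
:::::::
::ZZ^::
::ZZ:::
:::ZZ::
:::::::
:::::::
gen 11: :::::::
:::::::
::ZZZ>:
::ZZ:::
:::ZZ::
:::::::
:::::::
gen 12: :::::::
:::::::
::ZZZZ:
::ZZ:v:
:::ZZ::
:::::::
:::::::
gen 13: :::::::
:::::::
::ZZZZ:
::ZZ<Z:
:::ZZ::
:::::::
:::::::
gen 14: :::::::
:::::::
::ZZ^Z:
::ZZZZ:
:::ZZ::
:::::::
:::::::
gen 15: :::::::
:::::::
::Z<:Z:
::ZZZZ:
:::ZZ::
:::::::
:::::::
gen 16: :::::::
:::::::
::Z::Z:
::ZvZZ:
:::ZZ::
:::::::
:::::::
gen 17: :::::::
:::::::
::Z::Z:
::Z:>Z:
:::ZZ::
:::::::
:::::::
gen 18: :::::::
:::::::
::Z:^Z:
::Z::Z:
:::ZZ::
:::::::
:::::::
gen 19: :::::::
:::::::
::Z:Z>:
::Z::Z:
:::ZZ::
:::::::
:::::::
gen 20: :::::::
:::::^:
::Z:Z::
::Z::Z:
:::ZZ::
:::::::
:::::::
gen 21: :::::::
:::::Z>
::Z:Z::
::Z::Z:
:::ZZ::
:::::::
:::::::
gen 22: :::::::
:::::ZZ
::Z:Z:v
::Z::Z:
:::ZZ::
:::::::
:::::::
gen 23: :::::::
:::::ZZ
::Z:Z<Z
::Z::Z:
:::ZZ::
:::::::
:::::::
gen 24: :::::::
:::::^Z
::Z:ZZZ
::Z::Z:
:::ZZ::
:::::::
:::::::
gen 25: :::::::
::::<:Z
::Z:ZZZ
::Z::Z:
:::ZZ::
:::::::
:::::::
gen 26: ::::^::
::::Z:Z
::Z:ZZZ
::Z::Z:
:::ZZ::
:::::::
:::::::
gen 27: ::::Z>:
::::Z:Z
::Z:ZZZ
::Z::Z:
:::ZZ::
:::::::
:::::::
gen 28: ::::ZZ:
::::ZvZ
::Z:ZZZ
::Z::Z:
:::ZZ::
:::::::
:::::::
gen 29: ::::ZZ:
::::<ZZ
::Z:ZZZ
::Z::Z:
:::ZZ::
:::::::
:::::::
gen 30: ::::ZZ:
:::::ZZ
::Z:vZZ
::Z::Z:
:::ZZ::
:::::::
:::::::
gen 31: ::::ZZ:
:::::ZZ
::Z::>Z
::Z::Z:
:::ZZ::
:::::::
:::::::
gen 32: ::::ZZ:
:::::^Z
::Z:::Z
::Z::Z:
:::ZZ::
:::::::
:::::::
gen 33: ::::ZZ:
::::<:Z
::Z:::Z
::Z::Z:
:::ZZ::
:::::::
:::::::
gen 34: ::::^Z:
::::Z:Z
::Z:::Z
::Z::Z:
:::ZZ::
:::::::
:::::::
gen 35: :::<:Z:
::::Z:Z
::Z:::Z
::Z::Z:
:::ZZ::
:::::::
:::::::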